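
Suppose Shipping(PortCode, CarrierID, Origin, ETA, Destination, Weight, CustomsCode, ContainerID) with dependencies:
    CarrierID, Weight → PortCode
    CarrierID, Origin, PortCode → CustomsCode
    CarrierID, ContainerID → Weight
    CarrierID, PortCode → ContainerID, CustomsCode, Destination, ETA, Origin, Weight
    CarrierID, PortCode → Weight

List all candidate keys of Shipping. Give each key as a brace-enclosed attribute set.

{CarrierID, ContainerID}, {CarrierID, PortCode}, {CarrierID, Weight}

Attributes never on any right-hand side: {CarrierID} — every candidate key must contain it.
Closure of {CarrierID, ContainerID} is {CarrierID, ContainerID, CustomsCode, Destination, ETA, Origin, PortCode, Weight}, the whole schema; {CarrierID, ContainerID} is a candidate key.
Closure of {CarrierID, PortCode} is {CarrierID, ContainerID, CustomsCode, Destination, ETA, Origin, PortCode, Weight}, the whole schema; {CarrierID, PortCode} is a candidate key.
Closure of {CarrierID, Weight} is {CarrierID, ContainerID, CustomsCode, Destination, ETA, Origin, PortCode, Weight}, the whole schema; {CarrierID, Weight} is a candidate key.
Any other superkey properly contains one of these, so there are no further candidate keys.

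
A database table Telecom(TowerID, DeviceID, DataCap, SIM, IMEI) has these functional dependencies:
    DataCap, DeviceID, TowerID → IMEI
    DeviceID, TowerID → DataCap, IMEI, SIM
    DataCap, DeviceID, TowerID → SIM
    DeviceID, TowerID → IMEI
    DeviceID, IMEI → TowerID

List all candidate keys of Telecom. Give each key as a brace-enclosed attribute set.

{DeviceID, IMEI}, {DeviceID, TowerID}

Attributes never on any right-hand side: {DeviceID} — every candidate key must contain it.
{DeviceID, IMEI} is a candidate key since {DeviceID, IMEI}⁺ = {DataCap, DeviceID, IMEI, SIM, TowerID} covers every attribute.
{DeviceID, TowerID} is a candidate key since {DeviceID, TowerID}⁺ = {DataCap, DeviceID, IMEI, SIM, TowerID} covers every attribute.
These are minimal and exhaustive — every other superkey contains one of them.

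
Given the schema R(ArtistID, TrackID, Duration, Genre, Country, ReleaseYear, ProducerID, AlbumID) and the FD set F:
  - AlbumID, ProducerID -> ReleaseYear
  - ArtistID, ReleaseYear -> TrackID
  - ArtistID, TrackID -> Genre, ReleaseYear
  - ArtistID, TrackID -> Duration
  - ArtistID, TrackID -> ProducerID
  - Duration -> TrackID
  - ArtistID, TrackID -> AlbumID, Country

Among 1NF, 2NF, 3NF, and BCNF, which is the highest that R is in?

Candidate keys: {AlbumID, ArtistID, ProducerID}, {ArtistID, Duration}, {ArtistID, ReleaseYear}, {ArtistID, TrackID}. Prime attributes: {AlbumID, ArtistID, Duration, ProducerID, ReleaseYear, TrackID}.
AlbumID, ProducerID -> ReleaseYear breaks BCNF: {AlbumID, ProducerID}⁺ = {AlbumID, ProducerID, ReleaseYear}, so {AlbumID, ProducerID} is not a superkey.
But every attribute on its right side ({ReleaseYear}) is prime, and the same holds for every other non-superkey FD, so 3NF still holds.

3NF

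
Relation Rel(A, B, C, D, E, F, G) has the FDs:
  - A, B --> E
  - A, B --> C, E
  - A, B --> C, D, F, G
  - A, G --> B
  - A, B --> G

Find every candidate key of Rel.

{A, B}, {A, G}

No FD produces {A}, so it must be in every candidate key.
Closure of {A, B} is {A, B, C, D, E, F, G}, the whole schema; {A, B} is a candidate key.
Closure of {A, G} is {A, B, C, D, E, F, G}, the whole schema; {A, G} is a candidate key.
These are minimal and exhaustive — every other superkey contains one of them.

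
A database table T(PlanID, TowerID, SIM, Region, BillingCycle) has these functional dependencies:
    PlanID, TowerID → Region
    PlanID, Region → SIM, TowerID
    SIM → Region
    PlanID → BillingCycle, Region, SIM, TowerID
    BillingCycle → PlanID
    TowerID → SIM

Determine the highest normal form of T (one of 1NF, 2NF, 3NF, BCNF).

Candidate keys: {BillingCycle}, {PlanID}. Prime attributes: {BillingCycle, PlanID}.
For SIM → Region we have {SIM}⁺ = {Region, SIM}; {SIM} is not a superkey, so BCNF fails.
SIM → Region determines the non-prime attribute {Region} from a non-superkey — 3NF is violated.
Every candidate key is a single attribute, so no partial dependency is possible; 2NF holds.

2NF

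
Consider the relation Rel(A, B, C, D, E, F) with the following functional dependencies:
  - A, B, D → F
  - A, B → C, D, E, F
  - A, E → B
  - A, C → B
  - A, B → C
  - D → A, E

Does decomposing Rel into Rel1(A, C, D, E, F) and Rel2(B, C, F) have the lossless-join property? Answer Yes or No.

No

Common attributes: {C, F}; their closure is {C, F}.
Neither Rel1 nor Rel2 is contained in that closure, so the decomposition is lossy.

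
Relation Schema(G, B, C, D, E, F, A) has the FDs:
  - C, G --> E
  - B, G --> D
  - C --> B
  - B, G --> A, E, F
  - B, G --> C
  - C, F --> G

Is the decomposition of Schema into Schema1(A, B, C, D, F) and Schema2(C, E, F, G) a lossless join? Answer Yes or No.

Yes

The shared attributes are {C, F} and {C, F}⁺ = {A, B, C, D, E, F, G}.
This includes all of Schema1, so the common attributes are a superkey of Schema1 — the join is lossless.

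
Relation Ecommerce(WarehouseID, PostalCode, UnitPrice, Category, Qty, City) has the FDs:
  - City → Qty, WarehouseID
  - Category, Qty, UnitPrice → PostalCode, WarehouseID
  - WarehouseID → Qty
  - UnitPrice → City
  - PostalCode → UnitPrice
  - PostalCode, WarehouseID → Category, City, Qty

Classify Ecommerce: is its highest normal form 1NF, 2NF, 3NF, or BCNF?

Candidate keys: {Category, UnitPrice}, {PostalCode}. Prime attributes: {Category, PostalCode, UnitPrice}.
For City → Qty, WarehouseID we have {City}⁺ = {City, Qty, WarehouseID}; {City} is not a superkey, so BCNF fails.
Because {Qty, WarehouseID} are non-prime and the left side of City → Qty, WarehouseID is not a superkey, the relation is not in 3NF.
Since {UnitPrice} ⊂ {Category, UnitPrice} and {UnitPrice}⁺ ⊇ {City, Qty, WarehouseID} with {City, Qty, WarehouseID} non-prime, there is a partial dependency; 2NF fails.

1NF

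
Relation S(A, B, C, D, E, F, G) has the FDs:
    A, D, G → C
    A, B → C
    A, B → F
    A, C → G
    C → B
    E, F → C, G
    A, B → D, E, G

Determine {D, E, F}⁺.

Start with {D, E, F}.
E, F → C, G applies; add {C, G} → now {C, D, E, F, G}.
C → B applies; add {B} → now {B, C, D, E, F, G}.
No further FD applies.

{B, C, D, E, F, G}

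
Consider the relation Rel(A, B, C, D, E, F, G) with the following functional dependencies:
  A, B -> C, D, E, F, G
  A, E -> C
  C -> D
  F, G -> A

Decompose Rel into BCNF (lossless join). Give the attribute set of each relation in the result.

{A, C, E}; {A, F, G}; {B, E, F, G}; {C, D}

Candidate keys of the original relation: {A, B}, {B, F, G}.
Within {A, B, C, D, E, F, G}: {A, E}⁺ ∩ {A, B, C, D, E, F, G} = {A, C, D, E}, not the whole set, so A, E -> C, D violates BCNF; decompose into {A, C, D, E} and {A, B, E, F, G}.
Within {A, C, D, E}: {C}⁺ ∩ {A, C, D, E} = {C, D}, not the whole set, so C -> D violates BCNF; decompose into {C, D} and {A, C, E}.
{C, D} is in BCNF.
{A, C, E} is in BCNF.
Within {A, B, E, F, G}: {F, G}⁺ ∩ {A, B, E, F, G} = {A, F, G}, not the whole set, so F, G -> A violates BCNF; decompose into {A, F, G} and {B, E, F, G}.
{A, F, G} is in BCNF.
{B, E, F, G} is in BCNF.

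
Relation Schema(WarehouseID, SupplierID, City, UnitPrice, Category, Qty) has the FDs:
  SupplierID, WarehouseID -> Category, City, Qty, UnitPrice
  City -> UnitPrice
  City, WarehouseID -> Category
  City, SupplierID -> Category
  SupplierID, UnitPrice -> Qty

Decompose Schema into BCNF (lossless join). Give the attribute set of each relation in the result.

Candidate key of the original relation: {SupplierID, WarehouseID}.
In {Category, City, Qty, SupplierID, UnitPrice, WarehouseID}, {City} is not a superkey ({City}⁺ restricted to this set is {City, UnitPrice}), so split on City -> UnitPrice into {City, UnitPrice} and {Category, City, Qty, SupplierID, WarehouseID}.
{City, UnitPrice}: every determinant is a superkey — BCNF.
In {Category, City, Qty, SupplierID, WarehouseID}, {City, WarehouseID} is not a superkey ({City, WarehouseID}⁺ restricted to this set is {Category, City, WarehouseID}), so split on City, WarehouseID -> Category into {Category, City, WarehouseID} and {City, Qty, SupplierID, WarehouseID}.
{Category, City, WarehouseID}: every determinant is a superkey — BCNF.
In {City, Qty, SupplierID, WarehouseID}, {City, SupplierID} is not a superkey ({City, SupplierID}⁺ restricted to this set is {City, Qty, SupplierID}), so split on City, SupplierID -> Qty into {City, Qty, SupplierID} and {City, SupplierID, WarehouseID}.
{City, Qty, SupplierID}: every determinant is a superkey — BCNF.
{City, SupplierID, WarehouseID}: every determinant is a superkey — BCNF.

{Category, City, WarehouseID}; {City, Qty, SupplierID}; {City, SupplierID, WarehouseID}; {City, UnitPrice}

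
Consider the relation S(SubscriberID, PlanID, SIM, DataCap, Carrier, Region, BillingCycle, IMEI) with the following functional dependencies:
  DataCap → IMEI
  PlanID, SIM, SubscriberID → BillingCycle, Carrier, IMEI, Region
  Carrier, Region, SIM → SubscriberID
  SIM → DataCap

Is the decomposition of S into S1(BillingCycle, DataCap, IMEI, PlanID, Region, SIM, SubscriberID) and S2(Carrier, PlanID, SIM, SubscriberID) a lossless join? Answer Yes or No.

The shared attributes are {PlanID, SIM, SubscriberID} and {PlanID, SIM, SubscriberID}⁺ = {BillingCycle, Carrier, DataCap, IMEI, PlanID, Region, SIM, SubscriberID}.
Since S1 ⊆ {BillingCycle, Carrier, DataCap, IMEI, PlanID, Region, SIM, SubscriberID}, the intersection is a superkey of S1; the decomposition is lossless.

Yes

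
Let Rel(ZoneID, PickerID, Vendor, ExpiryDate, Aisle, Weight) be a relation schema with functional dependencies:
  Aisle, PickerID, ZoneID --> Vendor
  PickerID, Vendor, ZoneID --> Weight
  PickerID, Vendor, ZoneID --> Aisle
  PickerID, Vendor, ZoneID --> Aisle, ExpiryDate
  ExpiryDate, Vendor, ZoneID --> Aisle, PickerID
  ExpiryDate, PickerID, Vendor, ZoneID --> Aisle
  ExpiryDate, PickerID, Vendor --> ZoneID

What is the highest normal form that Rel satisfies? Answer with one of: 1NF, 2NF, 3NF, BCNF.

BCNF

Candidate keys: {Aisle, PickerID, ZoneID}, {ExpiryDate, PickerID, Vendor}, {ExpiryDate, Vendor, ZoneID}, {PickerID, Vendor, ZoneID}. Prime attributes: {Aisle, ExpiryDate, PickerID, Vendor, ZoneID}.
Every FD has a superkey on the left, so the relation is in BCNF.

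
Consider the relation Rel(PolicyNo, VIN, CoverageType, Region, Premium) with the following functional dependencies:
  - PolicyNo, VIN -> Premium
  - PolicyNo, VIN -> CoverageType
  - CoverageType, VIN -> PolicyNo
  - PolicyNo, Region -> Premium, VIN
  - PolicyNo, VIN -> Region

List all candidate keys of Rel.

{CoverageType, VIN}⁺ = {CoverageType, PolicyNo, Premium, Region, VIN}, which is every attribute, so {CoverageType, VIN} is a candidate key.
{PolicyNo, Region}⁺ = {CoverageType, PolicyNo, Premium, Region, VIN}, which is every attribute, so {PolicyNo, Region} is a candidate key.
{PolicyNo, VIN}⁺ = {CoverageType, PolicyNo, Premium, Region, VIN}, which is every attribute, so {PolicyNo, VIN} is a candidate key.
No proper subset of any of these is a key, and no other minimal superkey exists.

{CoverageType, VIN}, {PolicyNo, Region}, {PolicyNo, VIN}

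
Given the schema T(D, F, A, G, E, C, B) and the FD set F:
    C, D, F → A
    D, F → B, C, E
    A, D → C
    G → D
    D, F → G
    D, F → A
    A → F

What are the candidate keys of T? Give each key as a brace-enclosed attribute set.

{A, D}, {A, G}, {D, F}, {F, G}

{A, D}⁺ = {A, B, C, D, E, F, G}, which is every attribute, so {A, D} is a candidate key.
{A, G}⁺ = {A, B, C, D, E, F, G}, which is every attribute, so {A, G} is a candidate key.
{D, F}⁺ = {A, B, C, D, E, F, G}, which is every attribute, so {D, F} is a candidate key.
{F, G}⁺ = {A, B, C, D, E, F, G}, which is every attribute, so {F, G} is a candidate key.
No proper subset of any of these is a key, and no other minimal superkey exists.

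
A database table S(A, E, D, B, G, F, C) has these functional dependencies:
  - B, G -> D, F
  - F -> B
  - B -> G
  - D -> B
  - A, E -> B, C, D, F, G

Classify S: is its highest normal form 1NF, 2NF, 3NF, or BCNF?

2NF

Candidate key: {A, E}. Prime attributes: {A, E}.
B, G -> D, F: {B, G}⁺ = {B, D, F, G}, which is not all of the attributes, so the left side is not a superkey — BCNF is violated.
B, G -> D, F has non-prime {D, F} on the right and a non-superkey on the left, so 3NF fails.
Checking every proper subset of each key, none determines a non-prime attribute — 2NF is satisfied.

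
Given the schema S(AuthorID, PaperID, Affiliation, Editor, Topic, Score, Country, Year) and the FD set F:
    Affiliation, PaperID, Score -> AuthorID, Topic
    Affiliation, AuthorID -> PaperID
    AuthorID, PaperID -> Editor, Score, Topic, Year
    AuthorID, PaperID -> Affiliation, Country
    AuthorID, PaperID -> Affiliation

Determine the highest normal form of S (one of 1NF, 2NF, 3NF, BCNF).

BCNF

Candidate keys: {Affiliation, AuthorID}, {Affiliation, PaperID, Score}, {AuthorID, PaperID}. Prime attributes: {Affiliation, AuthorID, PaperID, Score}.
Every FD has a superkey on the left, so the relation is in BCNF.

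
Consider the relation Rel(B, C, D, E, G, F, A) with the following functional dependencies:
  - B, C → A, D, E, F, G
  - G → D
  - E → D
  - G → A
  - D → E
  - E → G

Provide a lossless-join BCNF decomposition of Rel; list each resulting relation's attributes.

{A, D, E, G}; {B, C, F, G}

Candidate key of the original relation: {B, C}.
In {A, B, C, D, E, F, G}, {G} is not a superkey ({G}⁺ restricted to this set is {A, D, E, G}), so split on G → A, D, E into {A, D, E, G} and {B, C, F, G}.
{A, D, E, G}: every determinant is a superkey — BCNF.
{B, C, F, G}: every determinant is a superkey — BCNF.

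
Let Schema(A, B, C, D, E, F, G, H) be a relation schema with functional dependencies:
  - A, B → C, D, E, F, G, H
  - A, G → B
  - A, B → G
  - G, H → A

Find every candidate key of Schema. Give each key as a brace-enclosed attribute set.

{A, B}⁺ = {A, B, C, D, E, F, G, H} — all of the relation — so {A, B} is a candidate key.
{A, G}⁺ = {A, B, C, D, E, F, G, H} — all of the relation — so {A, G} is a candidate key.
{G, H}⁺ = {A, B, C, D, E, F, G, H} — all of the relation — so {G, H} is a candidate key.
Any other superkey properly contains one of these, so there are no further candidate keys.

{A, B}, {A, G}, {G, H}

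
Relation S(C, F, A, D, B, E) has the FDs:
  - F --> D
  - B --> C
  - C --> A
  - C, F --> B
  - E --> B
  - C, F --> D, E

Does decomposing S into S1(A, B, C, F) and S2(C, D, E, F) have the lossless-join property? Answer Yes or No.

S1 ∩ S2 = {C, F}; its closure under F is {A, B, C, D, E, F}.
S1 is contained in that closure, so S1 ∩ S2 --> S1 holds and the join is lossless.

Yes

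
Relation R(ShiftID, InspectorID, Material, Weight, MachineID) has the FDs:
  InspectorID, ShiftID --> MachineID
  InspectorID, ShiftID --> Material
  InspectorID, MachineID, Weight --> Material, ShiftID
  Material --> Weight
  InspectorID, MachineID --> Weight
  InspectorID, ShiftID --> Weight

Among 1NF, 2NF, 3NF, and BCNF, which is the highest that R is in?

Candidate keys: {InspectorID, MachineID}, {InspectorID, ShiftID}. Prime attributes: {InspectorID, MachineID, ShiftID}.
Material --> Weight breaks BCNF: {Material}⁺ = {Material, Weight}, so {Material} is not a superkey.
Material --> Weight determines the non-prime attribute {Weight} from a non-superkey — 3NF is violated.
No proper subset of a key has a non-prime attribute in its closure, so there is no partial dependency; 2NF holds.

2NF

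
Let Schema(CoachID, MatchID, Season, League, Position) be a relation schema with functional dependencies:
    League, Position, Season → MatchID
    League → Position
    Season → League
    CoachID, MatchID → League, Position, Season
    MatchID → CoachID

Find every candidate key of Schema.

{MatchID}, {Season}

{MatchID} is a candidate key since {MatchID}⁺ = {CoachID, League, MatchID, Position, Season} covers every attribute.
{Season} is a candidate key since {Season}⁺ = {CoachID, League, MatchID, Position, Season} covers every attribute.
Any other superkey properly contains one of these, so there are no further candidate keys.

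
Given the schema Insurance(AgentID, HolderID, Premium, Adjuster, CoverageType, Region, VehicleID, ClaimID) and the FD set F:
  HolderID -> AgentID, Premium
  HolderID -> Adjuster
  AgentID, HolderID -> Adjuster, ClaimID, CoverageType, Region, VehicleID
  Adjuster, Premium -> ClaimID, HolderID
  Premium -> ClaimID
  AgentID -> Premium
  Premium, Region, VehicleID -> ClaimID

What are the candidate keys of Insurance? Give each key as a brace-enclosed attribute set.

{Adjuster, AgentID}, {Adjuster, Premium}, {HolderID}

Closure of {HolderID} is {Adjuster, AgentID, ClaimID, CoverageType, HolderID, Premium, Region, VehicleID}, the whole schema; {HolderID} is a candidate key.
Closure of {Adjuster, AgentID} is {Adjuster, AgentID, ClaimID, CoverageType, HolderID, Premium, Region, VehicleID}, the whole schema; {Adjuster, AgentID} is a candidate key.
Closure of {Adjuster, Premium} is {Adjuster, AgentID, ClaimID, CoverageType, HolderID, Premium, Region, VehicleID}, the whole schema; {Adjuster, Premium} is a candidate key.
Any other superkey properly contains one of these, so there are no further candidate keys.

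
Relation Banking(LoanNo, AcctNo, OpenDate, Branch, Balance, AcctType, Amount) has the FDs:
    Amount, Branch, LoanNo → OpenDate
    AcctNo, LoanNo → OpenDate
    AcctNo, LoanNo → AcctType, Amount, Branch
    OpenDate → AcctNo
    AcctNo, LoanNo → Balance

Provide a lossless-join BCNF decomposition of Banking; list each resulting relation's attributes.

{AcctNo, OpenDate}; {AcctType, Amount, Balance, Branch, LoanNo, OpenDate}

Candidate keys of the original relation: {AcctNo, LoanNo}, {Amount, Branch, LoanNo}, {LoanNo, OpenDate}.
In {AcctNo, AcctType, Amount, Balance, Branch, LoanNo, OpenDate}, {OpenDate} is not a superkey ({OpenDate}⁺ restricted to this set is {AcctNo, OpenDate}), so split on OpenDate → AcctNo into {AcctNo, OpenDate} and {AcctType, Amount, Balance, Branch, LoanNo, OpenDate}.
{AcctNo, OpenDate}: every determinant is a superkey — BCNF.
{AcctType, Amount, Balance, Branch, LoanNo, OpenDate}: every determinant is a superkey — BCNF.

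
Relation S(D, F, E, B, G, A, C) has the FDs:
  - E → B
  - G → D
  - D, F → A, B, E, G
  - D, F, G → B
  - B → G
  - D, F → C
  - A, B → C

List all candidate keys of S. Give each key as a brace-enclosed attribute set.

Attributes never on any right-hand side: {F} — every candidate key must contain it.
{B, F}⁺ = {A, B, C, D, E, F, G} — all of the relation — so {B, F} is a candidate key.
{D, F}⁺ = {A, B, C, D, E, F, G} — all of the relation — so {D, F} is a candidate key.
{E, F}⁺ = {A, B, C, D, E, F, G} — all of the relation — so {E, F} is a candidate key.
{F, G}⁺ = {A, B, C, D, E, F, G} — all of the relation — so {F, G} is a candidate key.
No proper subset of any of these is a key, and no other minimal superkey exists.

{B, F}, {D, F}, {E, F}, {F, G}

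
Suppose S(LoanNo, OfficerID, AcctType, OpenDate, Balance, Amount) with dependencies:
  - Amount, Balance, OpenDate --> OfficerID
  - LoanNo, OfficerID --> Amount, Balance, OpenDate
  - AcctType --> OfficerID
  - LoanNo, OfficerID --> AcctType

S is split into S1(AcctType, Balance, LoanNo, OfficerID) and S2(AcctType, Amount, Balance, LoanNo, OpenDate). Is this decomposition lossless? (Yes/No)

S1 ∩ S2 = {AcctType, Balance, LoanNo}; its closure under F is {AcctType, Amount, Balance, LoanNo, OfficerID, OpenDate}.
This includes all of S1, so the common attributes are a superkey of S1 — the join is lossless.

Yes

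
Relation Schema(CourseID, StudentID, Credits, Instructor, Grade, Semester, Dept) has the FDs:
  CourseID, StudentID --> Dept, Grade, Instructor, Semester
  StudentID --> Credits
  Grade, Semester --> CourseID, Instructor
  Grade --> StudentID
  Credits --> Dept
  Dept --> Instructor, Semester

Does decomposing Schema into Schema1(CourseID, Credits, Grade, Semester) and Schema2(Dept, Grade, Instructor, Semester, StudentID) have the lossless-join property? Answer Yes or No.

Yes

The shared attributes are {Grade, Semester} and {Grade, Semester}⁺ = {CourseID, Credits, Dept, Grade, Instructor, Semester, StudentID}.
Since Schema1 ⊆ {CourseID, Credits, Dept, Grade, Instructor, Semester, StudentID}, the intersection is a superkey of Schema1; the decomposition is lossless.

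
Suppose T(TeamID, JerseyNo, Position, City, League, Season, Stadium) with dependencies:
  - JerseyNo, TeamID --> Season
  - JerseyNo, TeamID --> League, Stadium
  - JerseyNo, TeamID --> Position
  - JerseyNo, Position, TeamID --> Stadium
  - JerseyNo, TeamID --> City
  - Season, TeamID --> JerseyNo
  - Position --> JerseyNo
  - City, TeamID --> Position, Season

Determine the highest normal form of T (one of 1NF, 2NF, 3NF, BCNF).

Candidate keys: {City, TeamID}, {JerseyNo, TeamID}, {Position, TeamID}, {Season, TeamID}. Prime attributes: {City, JerseyNo, Position, Season, TeamID}.
Position --> JerseyNo breaks BCNF: {Position}⁺ = {JerseyNo, Position}, so {Position} is not a superkey.
But every attribute on its right side ({JerseyNo}) is prime, and the same holds for every other non-superkey FD, so 3NF still holds.

3NF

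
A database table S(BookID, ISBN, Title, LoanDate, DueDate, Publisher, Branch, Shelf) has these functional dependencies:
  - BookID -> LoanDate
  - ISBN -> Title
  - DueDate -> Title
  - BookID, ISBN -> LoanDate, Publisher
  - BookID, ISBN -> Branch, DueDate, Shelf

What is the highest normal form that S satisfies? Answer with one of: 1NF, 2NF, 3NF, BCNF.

Candidate key: {BookID, ISBN}. Prime attributes: {BookID, ISBN}.
BookID -> LoanDate: {BookID}⁺ = {BookID, LoanDate}, which is not all of the attributes, so the left side is not a superkey — BCNF is violated.
BookID -> LoanDate determines the non-prime attribute {LoanDate} from a non-superkey — 3NF is violated.
Since {BookID} ⊂ {BookID, ISBN} and {BookID}⁺ ⊇ {LoanDate} with {LoanDate} non-prime, there is a partial dependency; 2NF fails.

1NF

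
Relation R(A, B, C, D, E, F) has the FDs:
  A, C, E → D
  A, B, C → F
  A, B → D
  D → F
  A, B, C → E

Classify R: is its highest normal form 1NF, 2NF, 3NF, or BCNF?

Candidate key: {A, B, C}. Prime attributes: {A, B, C}.
A, C, E → D breaks BCNF: {A, C, E}⁺ = {A, C, D, E, F}, so {A, C, E} is not a superkey.
A, C, E → D determines the non-prime attribute {D} from a non-superkey — 3NF is violated.
Since {A, B} ⊂ {A, B, C} and {A, B}⁺ ⊇ {D, F} with {D, F} non-prime, there is a partial dependency; 2NF fails.

1NF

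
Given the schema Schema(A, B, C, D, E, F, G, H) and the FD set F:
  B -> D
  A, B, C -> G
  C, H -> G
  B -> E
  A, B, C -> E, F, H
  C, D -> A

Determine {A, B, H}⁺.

Start with {A, B, H}.
B -> D applies; add {D} → now {A, B, D, H}.
B -> E applies; add {E} → now {A, B, D, E, H}.
No further FD applies.

{A, B, D, E, H}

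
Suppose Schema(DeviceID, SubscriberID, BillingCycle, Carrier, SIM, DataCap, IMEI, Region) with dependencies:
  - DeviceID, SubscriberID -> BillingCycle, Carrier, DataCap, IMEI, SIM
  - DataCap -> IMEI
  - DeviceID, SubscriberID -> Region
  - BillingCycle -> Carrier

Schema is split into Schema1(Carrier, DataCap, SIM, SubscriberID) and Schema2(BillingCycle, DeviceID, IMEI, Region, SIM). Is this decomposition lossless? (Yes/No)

No

The shared attributes are {SIM} and {SIM}⁺ = {SIM}.
Neither Schema1 nor Schema2 is contained in that closure, so the decomposition is lossy.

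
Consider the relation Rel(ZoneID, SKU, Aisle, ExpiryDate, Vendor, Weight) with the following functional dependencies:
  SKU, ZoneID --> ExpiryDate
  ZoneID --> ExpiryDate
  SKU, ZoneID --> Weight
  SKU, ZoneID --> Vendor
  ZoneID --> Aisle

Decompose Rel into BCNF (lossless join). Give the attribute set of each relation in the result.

Candidate key of the original relation: {SKU, ZoneID}.
{Aisle, ExpiryDate, SKU, Vendor, Weight, ZoneID}: {ZoneID} determines {Aisle, ExpiryDate, ZoneID} here but is not a superkey — split on ZoneID --> Aisle, ExpiryDate, giving {Aisle, ExpiryDate, ZoneID} and {SKU, Vendor, Weight, ZoneID}.
{Aisle, ExpiryDate, ZoneID} is in BCNF.
{SKU, Vendor, Weight, ZoneID} is in BCNF.

{Aisle, ExpiryDate, ZoneID}; {SKU, Vendor, Weight, ZoneID}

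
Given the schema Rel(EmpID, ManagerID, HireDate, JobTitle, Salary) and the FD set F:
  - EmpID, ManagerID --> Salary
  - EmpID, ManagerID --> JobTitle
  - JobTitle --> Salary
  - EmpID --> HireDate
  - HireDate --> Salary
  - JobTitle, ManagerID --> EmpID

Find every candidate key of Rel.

Attributes never on any right-hand side: {ManagerID} — every candidate key must contain it.
{EmpID, ManagerID}⁺ = {EmpID, HireDate, JobTitle, ManagerID, Salary}, which is every attribute, so {EmpID, ManagerID} is a candidate key.
{JobTitle, ManagerID}⁺ = {EmpID, HireDate, JobTitle, ManagerID, Salary}, which is every attribute, so {JobTitle, ManagerID} is a candidate key.
Any other superkey properly contains one of these, so there are no further candidate keys.

{EmpID, ManagerID}, {JobTitle, ManagerID}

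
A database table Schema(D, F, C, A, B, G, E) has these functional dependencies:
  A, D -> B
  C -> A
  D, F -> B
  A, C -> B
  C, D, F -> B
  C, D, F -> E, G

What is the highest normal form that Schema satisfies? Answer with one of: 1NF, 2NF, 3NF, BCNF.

1NF

Candidate key: {C, D, F}. Prime attributes: {C, D, F}.
For A, D -> B we have {A, D}⁺ = {A, B, D}; {A, D} is not a superkey, so BCNF fails.
A, D -> B determines the non-prime attribute {B} from a non-superkey — 3NF is violated.
{C} is a proper subset of the key {C, D, F}, and {C}⁺ contains the non-prime attributes {A, B} — a partial dependency, so 2NF is violated.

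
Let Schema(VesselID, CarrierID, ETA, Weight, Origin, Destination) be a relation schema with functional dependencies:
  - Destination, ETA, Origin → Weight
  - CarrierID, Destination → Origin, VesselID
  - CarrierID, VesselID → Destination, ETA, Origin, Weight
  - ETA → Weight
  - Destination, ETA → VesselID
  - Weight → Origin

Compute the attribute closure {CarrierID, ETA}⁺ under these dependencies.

{CarrierID, ETA, Origin, Weight}

Start with {CarrierID, ETA}.
ETA → Weight applies; add {Weight} → now {CarrierID, ETA, Weight}.
Weight → Origin applies; add {Origin} → now {CarrierID, ETA, Origin, Weight}.
No further FD applies.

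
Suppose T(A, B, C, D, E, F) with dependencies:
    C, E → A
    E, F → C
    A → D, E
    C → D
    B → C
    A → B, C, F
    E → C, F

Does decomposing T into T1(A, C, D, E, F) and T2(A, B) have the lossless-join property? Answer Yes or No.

Yes

Common attributes: {A}; their closure is {A, B, C, D, E, F}.
Since T1 ⊆ {A, B, C, D, E, F}, the intersection is a superkey of T1; the decomposition is lossless.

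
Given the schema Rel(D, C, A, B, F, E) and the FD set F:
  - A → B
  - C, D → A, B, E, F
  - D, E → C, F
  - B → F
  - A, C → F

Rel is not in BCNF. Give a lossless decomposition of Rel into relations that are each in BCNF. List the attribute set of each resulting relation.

Candidate keys of the original relation: {C, D}, {D, E}.
{A, B, C, D, E, F}: {A} determines {A, B, F} here but is not a superkey — split on A → B, F, giving {A, B, F} and {A, C, D, E}.
{A, B, F}: {B} determines {B, F} here but is not a superkey — split on B → F, giving {B, F} and {A, B}.
{B, F}: every determinant is a superkey — BCNF.
{A, B}: every determinant is a superkey — BCNF.
{A, C, D, E}: every determinant is a superkey — BCNF.

{A, B}; {A, C, D, E}; {B, F}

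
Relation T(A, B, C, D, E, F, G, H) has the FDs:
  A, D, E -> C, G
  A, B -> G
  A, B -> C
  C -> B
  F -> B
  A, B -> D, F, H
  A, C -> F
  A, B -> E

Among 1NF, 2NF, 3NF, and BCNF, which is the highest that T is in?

3NF

Candidate keys: {A, B}, {A, C}, {A, D, E}, {A, F}. Prime attributes: {A, B, C, D, E, F}.
For C -> B we have {C}⁺ = {B, C}; {C} is not a superkey, so BCNF fails.
Since {B} ⊆ prime attributes and every other non-superkey FD also has a prime right side, the schema is in 3NF.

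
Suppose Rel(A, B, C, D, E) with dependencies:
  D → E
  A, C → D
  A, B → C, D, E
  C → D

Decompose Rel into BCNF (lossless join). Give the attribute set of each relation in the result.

{A, B, C}; {C, D}; {D, E}

Candidate key of the original relation: {A, B}.
{A, B, C, D, E}: {D} determines {D, E} here but is not a superkey — split on D → E, giving {D, E} and {A, B, C, D}.
{D, E} has no BCNF violation.
{A, B, C, D}: {A, C} determines {A, C, D} here but is not a superkey — split on A, C → D, giving {A, C, D} and {A, B, C}.
{A, C, D}: {C} determines {C, D} here but is not a superkey — split on C → D, giving {C, D} and {A, C}.
{C, D} has no BCNF violation.
{A, C} has no BCNF violation.
{A, B, C} has no BCNF violation.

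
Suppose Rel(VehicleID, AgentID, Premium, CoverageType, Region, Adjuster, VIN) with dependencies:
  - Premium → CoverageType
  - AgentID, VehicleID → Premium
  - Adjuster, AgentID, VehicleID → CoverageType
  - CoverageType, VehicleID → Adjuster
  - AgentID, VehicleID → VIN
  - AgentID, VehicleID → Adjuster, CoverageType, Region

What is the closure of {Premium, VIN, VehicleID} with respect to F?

Start with {Premium, VIN, VehicleID}.
Premium → CoverageType applies; add {CoverageType} → now {CoverageType, Premium, VIN, VehicleID}.
CoverageType, VehicleID → Adjuster applies; add {Adjuster} → now {Adjuster, CoverageType, Premium, VIN, VehicleID}.
No further FD applies.

{Adjuster, CoverageType, Premium, VIN, VehicleID}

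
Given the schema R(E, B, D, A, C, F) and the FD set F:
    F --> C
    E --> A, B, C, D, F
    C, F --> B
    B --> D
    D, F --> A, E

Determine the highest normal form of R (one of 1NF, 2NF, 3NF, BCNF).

Candidate keys: {E}, {F}. Prime attributes: {E, F}.
For B --> D we have {B}⁺ = {B, D}; {B} is not a superkey, so BCNF fails.
Because {D} is non-prime and the left side of B --> D is not a superkey, the relation is not in 3NF.
All keys have size 1, which rules out partial dependencies — 2NF is satisfied.

2NF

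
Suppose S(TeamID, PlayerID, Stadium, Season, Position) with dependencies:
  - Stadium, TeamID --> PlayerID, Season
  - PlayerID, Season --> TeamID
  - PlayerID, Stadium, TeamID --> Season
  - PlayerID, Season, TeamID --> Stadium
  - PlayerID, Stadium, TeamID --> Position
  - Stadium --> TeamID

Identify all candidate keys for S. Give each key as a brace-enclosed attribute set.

{Stadium}⁺ = {PlayerID, Position, Season, Stadium, TeamID} — all of the relation — so {Stadium} is a candidate key.
{PlayerID, Season}⁺ = {PlayerID, Position, Season, Stadium, TeamID} — all of the relation — so {PlayerID, Season} is a candidate key.
Any other superkey properly contains one of these, so there are no further candidate keys.

{PlayerID, Season}, {Stadium}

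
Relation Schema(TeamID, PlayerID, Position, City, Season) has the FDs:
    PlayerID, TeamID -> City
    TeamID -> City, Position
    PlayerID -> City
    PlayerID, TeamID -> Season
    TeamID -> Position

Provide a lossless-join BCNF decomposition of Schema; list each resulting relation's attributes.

{City, Position, TeamID}; {PlayerID, Season, TeamID}

Candidate key of the original relation: {PlayerID, TeamID}.
Within {City, PlayerID, Position, Season, TeamID}: {TeamID}⁺ ∩ {City, PlayerID, Position, Season, TeamID} = {City, Position, TeamID}, not the whole set, so TeamID -> City, Position violates BCNF; decompose into {City, Position, TeamID} and {PlayerID, Season, TeamID}.
{City, Position, TeamID} has no BCNF violation.
{PlayerID, Season, TeamID} has no BCNF violation.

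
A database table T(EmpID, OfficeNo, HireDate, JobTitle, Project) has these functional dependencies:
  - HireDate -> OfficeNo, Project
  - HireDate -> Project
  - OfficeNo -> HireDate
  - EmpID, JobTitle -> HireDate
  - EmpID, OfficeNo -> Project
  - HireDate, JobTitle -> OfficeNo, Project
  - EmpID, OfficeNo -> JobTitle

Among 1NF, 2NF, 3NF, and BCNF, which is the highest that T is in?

Candidate keys: {EmpID, HireDate}, {EmpID, JobTitle}, {EmpID, OfficeNo}. Prime attributes: {EmpID, HireDate, JobTitle, OfficeNo}.
HireDate -> OfficeNo, Project: {HireDate}⁺ = {HireDate, OfficeNo, Project}, which is not all of the attributes, so the left side is not a superkey — BCNF is violated.
HireDate -> OfficeNo, Project has non-prime {Project} on the right and a non-superkey on the left, so 3NF fails.
{HireDate} is a proper subset of the key {EmpID, HireDate}, and {HireDate}⁺ contains the non-prime attribute {Project} — a partial dependency, so 2NF is violated.

1NF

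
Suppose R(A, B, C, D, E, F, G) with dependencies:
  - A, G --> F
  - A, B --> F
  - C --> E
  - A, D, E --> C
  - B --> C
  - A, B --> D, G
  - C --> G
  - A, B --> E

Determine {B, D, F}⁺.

Start with {B, D, F}.
B --> C applies; add {C} → now {B, C, D, F}.
C --> G applies; add {G} → now {B, C, D, F, G}.
C --> E applies; add {E} → now {B, C, D, E, F, G}.
No further FD applies.

{B, C, D, E, F, G}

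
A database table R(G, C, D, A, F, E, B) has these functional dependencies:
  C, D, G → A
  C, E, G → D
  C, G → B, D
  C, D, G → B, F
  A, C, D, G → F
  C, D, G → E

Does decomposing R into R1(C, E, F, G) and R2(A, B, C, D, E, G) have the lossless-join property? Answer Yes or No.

Common attributes: {C, E, G}; their closure is {A, B, C, D, E, F, G}.
Since R1 ⊆ {A, B, C, D, E, F, G}, the intersection is a superkey of R1; the decomposition is lossless.

Yes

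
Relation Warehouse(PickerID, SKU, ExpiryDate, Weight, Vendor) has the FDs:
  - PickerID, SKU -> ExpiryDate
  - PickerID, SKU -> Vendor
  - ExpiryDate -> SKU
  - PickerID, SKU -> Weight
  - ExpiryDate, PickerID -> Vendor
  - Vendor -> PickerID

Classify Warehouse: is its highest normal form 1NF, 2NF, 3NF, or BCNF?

3NF

Candidate keys: {ExpiryDate, PickerID}, {ExpiryDate, Vendor}, {PickerID, SKU}, {SKU, Vendor}. Prime attributes: {ExpiryDate, PickerID, SKU, Vendor}.
ExpiryDate -> SKU breaks BCNF: {ExpiryDate}⁺ = {ExpiryDate, SKU}, so {ExpiryDate} is not a superkey.
But every attribute on its right side ({SKU}) is prime, and the same holds for every other non-superkey FD, so 3NF still holds.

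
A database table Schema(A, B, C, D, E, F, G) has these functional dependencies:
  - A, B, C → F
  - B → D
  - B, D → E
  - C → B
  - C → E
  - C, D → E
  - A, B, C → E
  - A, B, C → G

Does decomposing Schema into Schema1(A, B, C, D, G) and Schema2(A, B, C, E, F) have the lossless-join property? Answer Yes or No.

Schema1 ∩ Schema2 = {A, B, C}; its closure under F is {A, B, C, D, E, F, G}.
Schema1 is contained in that closure, so Schema1 ∩ Schema2 → Schema1 holds and the join is lossless.

Yes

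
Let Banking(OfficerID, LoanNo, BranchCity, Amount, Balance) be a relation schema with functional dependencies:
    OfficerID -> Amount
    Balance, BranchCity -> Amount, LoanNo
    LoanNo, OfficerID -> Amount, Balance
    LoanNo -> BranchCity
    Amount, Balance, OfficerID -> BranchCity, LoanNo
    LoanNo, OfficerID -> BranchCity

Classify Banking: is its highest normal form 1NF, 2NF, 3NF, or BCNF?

Candidate keys: {Balance, OfficerID}, {LoanNo, OfficerID}. Prime attributes: {Balance, LoanNo, OfficerID}.
OfficerID -> Amount: {OfficerID}⁺ = {Amount, OfficerID}, which is not all of the attributes, so the left side is not a superkey — BCNF is violated.
OfficerID -> Amount determines the non-prime attribute {Amount} from a non-superkey — 3NF is violated.
{OfficerID} is a proper subset of the key {Balance, OfficerID}, and {OfficerID}⁺ contains the non-prime attribute {Amount} — a partial dependency, so 2NF is violated.

1NF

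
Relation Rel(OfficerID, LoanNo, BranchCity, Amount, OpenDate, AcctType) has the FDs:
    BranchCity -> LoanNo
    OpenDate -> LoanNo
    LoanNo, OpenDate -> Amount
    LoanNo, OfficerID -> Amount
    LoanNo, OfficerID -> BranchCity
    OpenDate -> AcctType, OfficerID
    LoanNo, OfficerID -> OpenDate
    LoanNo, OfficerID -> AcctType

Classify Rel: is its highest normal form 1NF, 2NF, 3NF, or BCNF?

Candidate keys: {BranchCity, OfficerID}, {LoanNo, OfficerID}, {OpenDate}. Prime attributes: {BranchCity, LoanNo, OfficerID, OpenDate}.
BranchCity -> LoanNo breaks BCNF: {BranchCity}⁺ = {BranchCity, LoanNo}, so {BranchCity} is not a superkey.
Its right-hand attributes {LoanNo} are all prime, as are those of every other non-superkey FD — the relation is in 3NF.

3NF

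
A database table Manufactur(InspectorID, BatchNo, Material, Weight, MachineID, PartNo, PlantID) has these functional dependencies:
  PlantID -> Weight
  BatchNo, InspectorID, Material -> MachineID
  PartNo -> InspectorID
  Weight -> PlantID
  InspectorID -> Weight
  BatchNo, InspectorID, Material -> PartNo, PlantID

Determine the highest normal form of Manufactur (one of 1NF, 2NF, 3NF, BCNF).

1NF

Candidate keys: {BatchNo, InspectorID, Material}, {BatchNo, Material, PartNo}. Prime attributes: {BatchNo, InspectorID, Material, PartNo}.
For PlantID -> Weight we have {PlantID}⁺ = {PlantID, Weight}; {PlantID} is not a superkey, so BCNF fails.
PlantID -> Weight determines the non-prime attribute {Weight} from a non-superkey — 3NF is violated.
The proper key subset {InspectorID} of {BatchNo, InspectorID, Material} determines non-prime {PlantID, Weight}, so the relation is not even in 2NF.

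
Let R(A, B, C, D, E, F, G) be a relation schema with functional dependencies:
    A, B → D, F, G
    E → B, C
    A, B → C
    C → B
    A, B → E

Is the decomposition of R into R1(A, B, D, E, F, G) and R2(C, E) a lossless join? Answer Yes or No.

Yes

Common attributes: {E}; their closure is {B, C, E}.
R2 is contained in that closure, so R1 ∩ R2 → R2 holds and the join is lossless.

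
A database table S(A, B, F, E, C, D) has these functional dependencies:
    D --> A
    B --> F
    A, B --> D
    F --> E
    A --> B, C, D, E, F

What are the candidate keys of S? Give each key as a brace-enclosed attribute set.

{A}, {D}

{A}⁺ = {A, B, C, D, E, F}, which is every attribute, so {A} is a candidate key.
{D}⁺ = {A, B, C, D, E, F}, which is every attribute, so {D} is a candidate key.
Any other superkey properly contains one of these, so there are no further candidate keys.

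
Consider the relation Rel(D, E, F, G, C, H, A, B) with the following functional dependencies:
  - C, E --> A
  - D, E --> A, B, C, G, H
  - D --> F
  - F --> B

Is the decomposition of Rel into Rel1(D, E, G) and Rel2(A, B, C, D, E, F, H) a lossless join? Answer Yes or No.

The shared attributes are {D, E} and {D, E}⁺ = {A, B, C, D, E, F, G, H}.
Rel1 is contained in that closure, so Rel1 ∩ Rel2 --> Rel1 holds and the join is lossless.

Yes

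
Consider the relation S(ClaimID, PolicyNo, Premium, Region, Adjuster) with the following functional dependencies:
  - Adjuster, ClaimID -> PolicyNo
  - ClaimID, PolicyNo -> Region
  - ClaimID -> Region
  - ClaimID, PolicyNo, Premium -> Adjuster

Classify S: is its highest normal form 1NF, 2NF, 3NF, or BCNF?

1NF

Candidate keys: {Adjuster, ClaimID, Premium}, {ClaimID, PolicyNo, Premium}. Prime attributes: {Adjuster, ClaimID, PolicyNo, Premium}.
Adjuster, ClaimID -> PolicyNo breaks BCNF: {Adjuster, ClaimID}⁺ = {Adjuster, ClaimID, PolicyNo, Region}, so {Adjuster, ClaimID} is not a superkey.
Because {Region} is non-prime and the left side of ClaimID, PolicyNo -> Region is not a superkey, the relation is not in 3NF.
The proper key subset {ClaimID} of {Adjuster, ClaimID, Premium} determines non-prime {Region}, so the relation is not even in 2NF.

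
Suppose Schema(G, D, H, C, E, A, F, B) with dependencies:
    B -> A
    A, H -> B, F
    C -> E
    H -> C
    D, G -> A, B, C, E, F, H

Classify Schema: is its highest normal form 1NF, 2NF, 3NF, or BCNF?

Candidate key: {D, G}. Prime attributes: {D, G}.
B -> A: {B}⁺ = {A, B}, which is not all of the attributes, so the left side is not a superkey — BCNF is violated.
B -> A has non-prime {A} on the right and a non-superkey on the left, so 3NF fails.
No proper subset of a key has a non-prime attribute in its closure, so there is no partial dependency; 2NF holds.

2NF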